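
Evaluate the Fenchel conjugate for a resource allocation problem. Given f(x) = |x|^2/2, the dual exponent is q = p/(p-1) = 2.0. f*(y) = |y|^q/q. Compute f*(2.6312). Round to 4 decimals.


The conjugate exponent q satisfies 1/p + 1/q = 1.
p = 2, so q = 2/(2 - 1) = 2.0
|y|^q = 2.6312^2.0 = 6.9232
f*(2.6312) = 6.9232 / 2.0 = 3.4616


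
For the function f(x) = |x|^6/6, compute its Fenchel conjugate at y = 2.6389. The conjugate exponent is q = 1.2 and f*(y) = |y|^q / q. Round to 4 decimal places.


The conjugate exponent q satisfies 1/p + 1/q = 1.
p = 6, so q = 6/(6 - 1) = 1.2
|y|^q = 2.6389^1.2 = 3.2041
f*(2.6389) = 3.2041 / 1.2 = 2.6701


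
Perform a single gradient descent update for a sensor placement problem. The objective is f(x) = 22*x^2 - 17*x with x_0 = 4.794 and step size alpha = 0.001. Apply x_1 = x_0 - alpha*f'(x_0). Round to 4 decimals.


We compute the gradient at x_0 and apply the update.
f'(x) = 44*x - 17
f'(4.794) = 44*4.794 - 17 = 193.936
x_1 = 4.794 - 0.001*193.936 = 4.6001


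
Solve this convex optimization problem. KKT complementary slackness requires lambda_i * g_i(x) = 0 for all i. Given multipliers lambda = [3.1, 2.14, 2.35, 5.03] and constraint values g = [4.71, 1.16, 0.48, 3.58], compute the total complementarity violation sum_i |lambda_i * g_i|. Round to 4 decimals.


KKT complementary slackness check:
lambda_1 * g_1 = 3.1 * 4.71 = 14.601
lambda_2 * g_2 = 2.14 * 1.16 = 2.4824
lambda_3 * g_3 = 2.35 * 0.48 = 1.128
lambda_4 * g_4 = 5.03 * 3.58 = 18.0074
Total violation = 14.601 + 2.4824 + 1.128 + 18.0074 = 36.2188


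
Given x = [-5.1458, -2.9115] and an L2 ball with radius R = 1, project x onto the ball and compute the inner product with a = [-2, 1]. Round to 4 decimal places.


Step 1: Compute ||x|| (intermediates to 6 decimals).
||x|| = sqrt((-5.1458)^2 + (-2.9115)^2) = 5.912368
Step 2: Project.
Since ||x|| > R, scale = R/||x|| = 1/5.912368 = 0.169137, proj(x) = scale * x
proj(x) = [-0.870345, -0.492442]
Step 3: Dot product.
a^T * proj(x) = -2*(-0.870345) + 1*(-0.492442) = 1.2482


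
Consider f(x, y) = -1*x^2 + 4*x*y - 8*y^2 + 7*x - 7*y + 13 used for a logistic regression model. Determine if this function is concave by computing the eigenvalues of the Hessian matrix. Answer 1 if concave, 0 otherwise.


The Hessian of f(x,y) = -1*x^2 + 4*x*y - 8*y^2 + 7*x - 7*y + 13 is:
H = [[-2, 4], [4, -16]]
Trace = -2 - 16 = -18
Determinant = -2*-16 - (4)^2 = 16
Discriminant = (-18)^2 - 4*16 = 260.0
Eigenvalues: lambda_1 = -17.0623, lambda_2 = -0.9377
The function is concave.

1


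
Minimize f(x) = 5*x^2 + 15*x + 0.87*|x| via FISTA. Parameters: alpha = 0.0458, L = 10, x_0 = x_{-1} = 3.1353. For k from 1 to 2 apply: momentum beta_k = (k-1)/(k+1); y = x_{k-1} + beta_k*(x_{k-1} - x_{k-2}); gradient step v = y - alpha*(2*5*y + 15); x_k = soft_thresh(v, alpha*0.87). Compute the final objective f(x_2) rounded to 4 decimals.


FISTA on f(x) = 5*x^2 + 15*x + 0.87*|x|
L = 10, alpha = 0.0458
Iteration 1: beta = 0.0, y = 3.1353 + 0.0*(3.1353 - 3.1353) = 3.1353
  grad(y) = 46.353, v = y - alpha*grad = 1.0123
  prox(v) = soft_thresh(1.0123, 0.0398) = 0.9725
Iteration 2: beta = 0.3333, y = 0.9725 + 0.3333*(0.9725 - 3.1353) = 0.2515
  grad(y) = 17.5155, v = y - alpha*grad = -0.5507
  prox(v) = soft_thresh(-0.5507, 0.0398) = -0.5108
f(x_2) = 5*(-0.5108)^2 + 15*(-0.5108) + 0.87*|-0.5108| = -5.9132


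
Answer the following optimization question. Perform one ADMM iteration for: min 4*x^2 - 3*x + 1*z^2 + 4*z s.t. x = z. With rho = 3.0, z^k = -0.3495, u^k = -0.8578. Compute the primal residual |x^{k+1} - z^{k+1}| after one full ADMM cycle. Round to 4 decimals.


ADMM iteration with rho = 3.0, z^k = -0.3495, u^k = -0.8578
Step 1: x-update.
Minimize 4*x^2 - 3*x + (3.0/2)*(x + 0.3495 - 0.8578)^2
FOC: (2*4 + 3.0)*x = 3 + 3.0*(-0.3495 + 0.8578)
x^{k+1} = 0.4114
Step 2: z-update.
Minimize 1*z^2 + 4*z + (3.0/2)*(0.4114 - z - 0.8578)^2
FOC: (2*1 + 3.0)*z = -4 + 3.0*(0.4114 - 0.8578)
z^{k+1} = -1.0679
Step 3: u-update.
u^{k+1} = -0.8578 + 0.4114 + 1.0679 = 0.6214
Step 4: Primal residual = |0.4114 + 1.0679| = 1.4792


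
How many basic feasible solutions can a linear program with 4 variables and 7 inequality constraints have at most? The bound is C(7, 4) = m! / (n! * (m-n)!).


Each vertex corresponds to some choice of n active constraints out of m, so the number of vertices is at most C(m, n) = m! / (n!(m-n)!).
m = 7, n = 4
Numerator: 7 * 6 * 5 * 4
Denominator: 4! = 24
C(7, 4) = 35


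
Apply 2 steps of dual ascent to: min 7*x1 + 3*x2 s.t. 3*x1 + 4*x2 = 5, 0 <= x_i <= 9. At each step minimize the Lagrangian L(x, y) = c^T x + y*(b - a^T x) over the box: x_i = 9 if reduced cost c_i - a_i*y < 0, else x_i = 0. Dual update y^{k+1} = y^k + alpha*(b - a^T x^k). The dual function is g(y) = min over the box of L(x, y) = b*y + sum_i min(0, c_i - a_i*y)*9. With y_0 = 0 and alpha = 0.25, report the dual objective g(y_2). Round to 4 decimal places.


Dual ascent for LP: min 7*x1 + 3*x2, 3*x1 + 4*x2 = 5, 0 <= x_i <= 9
Step 1: y^k = 0.0, reduced costs: (7.0, 3.0)
  x^k = (0.0, 0.0), subgradient = b - a^T x = 5.0
  y^{k+1} = 0.0 + 0.25*5.0 = 1.25
Step 2: y^k = 1.25, reduced costs: (3.25, -2.0)
  x^k = (0.0, 9.0), subgradient = b - a^T x = -31.0
  y^{k+1} = 1.25 + 0.25*-31.0 = -6.5
Dual objective at y_2 = -6.5: reduced costs (26.5, 29.0), box minimizer x = (0.0, 0.0)
g(y_2) = b*y + (c1 - a1*y)*x1 + (c2 - a2*y)*x2 = 5*(-6.5) + 26.5*0.0 + 29.0*0.0 = -32.5 + 0.0 + 0.0 = -32.5


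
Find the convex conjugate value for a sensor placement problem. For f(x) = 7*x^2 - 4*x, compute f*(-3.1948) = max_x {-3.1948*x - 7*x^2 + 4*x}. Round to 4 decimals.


f*(y) = sup_x {y*x - a*x^2 - b*x} = sup_x {(y-b)*x - a*x^2}
FOC: (y - b) - 2a*x = 0 => x* = (y - b)/(2a)
x* = (-3.1948 + 4)/(2*7) = 0.0575
f*(-3.1948) = (y-b)^2/(4a) = (-3.1948 + 4)^2/(4*7)
= 0.6483/28 = 0.0232


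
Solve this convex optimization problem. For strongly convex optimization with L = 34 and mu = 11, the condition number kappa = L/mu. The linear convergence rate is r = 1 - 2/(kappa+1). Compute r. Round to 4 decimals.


Step 1: Compute the condition number.
kappa = L/mu = 34/11 = 3.0909
Step 2: Compute the convergence rate.
r = 1 - 2/(kappa + 1) = 1 - 2*mu/(L + mu) = (L - mu)/(L + mu) = 23/45 = 0.5111


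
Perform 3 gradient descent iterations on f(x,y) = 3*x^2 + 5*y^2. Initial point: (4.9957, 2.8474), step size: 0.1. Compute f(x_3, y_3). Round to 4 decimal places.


Gradient descent on f(x,y) = 3*x^2 + 5*y^2.
Starting point: (4.9957, 2.8474), alpha = 0.1
Step 1: grad_x = 2*3*4.9957 = 29.9742, grad_y = 2*5*2.8474 = 28.474
  x_1 = 4.9957 - 0.1*29.9742 = 1.9983
  y_1 = 2.8474 - 0.1*28.474 = -0.0
Step 2: grad_x = 2*3*1.9983 = 11.9897, grad_y = 2*5*-0.0 = -0.0
  x_2 = 1.9983 - 0.1*11.9897 = 0.7993
  y_2 = -0.0 - 0.1*-0.0 = 0.0
Step 3: grad_x = 2*3*0.7993 = 4.7959, grad_y = 2*5*0.0 = 0.0
  x_3 = 0.7993 - 0.1*4.7959 = 0.3197
  y_3 = 0.0 - 0.1*0.0 = 0.0
f(0.3197, 0.0) = 3*0.3197^2 + 5*0.0^2 = 0.3067


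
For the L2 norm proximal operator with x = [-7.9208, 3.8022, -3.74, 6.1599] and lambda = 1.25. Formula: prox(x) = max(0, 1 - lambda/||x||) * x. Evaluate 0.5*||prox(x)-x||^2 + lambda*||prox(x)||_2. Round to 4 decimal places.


Step 1: Compute ||x||.
||x|| = 11.3634
Step 2: Compute scaling factor.
scale = max(0, 1 - 1.25/11.3634) = 0.89
Step 3: prox(x) = [-7.0495, 3.384, -3.3286, 5.4823]
||prox(x)|| = 10.1134
Step 4: Proximal objective.
0.5*||prox-x||^2 = 0.7813
lambda*||prox|| = 12.6418
Total = 13.423


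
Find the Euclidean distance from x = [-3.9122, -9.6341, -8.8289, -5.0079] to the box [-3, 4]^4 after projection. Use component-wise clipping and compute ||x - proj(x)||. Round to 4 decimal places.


Project each component onto [-3, 4].
clip(-3.9122) = -3.0, clip(-9.6341) = -3.0, clip(-8.8289) = -3.0, clip(-5.0079) = -3.0
Projection = [-3.0, -3.0, -3.0, -3.0]
Squared diffs: [0.8321, 44.0113, 33.9761, 4.0317]
Distance = sqrt(82.8512) = 9.1023


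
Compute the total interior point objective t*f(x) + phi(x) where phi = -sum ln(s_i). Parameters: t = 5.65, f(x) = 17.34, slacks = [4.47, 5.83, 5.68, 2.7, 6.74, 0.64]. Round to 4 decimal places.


Step 1: Compute log-barrier.
ln values: [1.4974, 1.763, 1.737, 0.9933, 1.9081, -0.4463]
phi = -(1.4974 + 1.763 + 1.737 + 0.9933 + 1.9081 - 0.4463) = -7.4524
Step 2: Compute augmented objective.
t*f(x) = 5.65*17.34 = 97.971
Total = 97.971 - 7.4524 = 90.5186


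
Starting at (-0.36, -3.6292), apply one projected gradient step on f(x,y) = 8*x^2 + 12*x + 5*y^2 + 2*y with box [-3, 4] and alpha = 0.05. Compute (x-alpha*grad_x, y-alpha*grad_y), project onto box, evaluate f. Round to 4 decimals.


Step 1: Compute gradient at (-0.36, -3.6292).
grad_x = 2*8*-0.36 + 12 = 6.24
grad_y = 2*5*-3.6292 + 2 = -34.292
Step 2: Gradient step.
x_raw = -0.36 - 0.05*6.24 = -0.672
y_raw = -3.6292 - 0.05*-34.292 = -1.9146
Step 3: Project onto [-3, 4].
x_proj = clip(-0.672) = -0.672
y_proj = clip(-1.9146) = -1.9146
Step 4: Evaluate f.
f(-0.672, -1.9146) = 10.0479


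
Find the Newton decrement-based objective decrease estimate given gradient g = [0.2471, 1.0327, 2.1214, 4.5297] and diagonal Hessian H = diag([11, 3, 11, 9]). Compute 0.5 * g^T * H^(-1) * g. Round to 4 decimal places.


Step 1: H is diagonal, so H^(-1) * g = [0.0225, 0.3442, 0.1929, 0.5033].
Step 2: g^T H^(-1) g = sum_i g_i^2 / H_ii
  = (0.2471)^2/11 + (1.0327)^2/3 + (2.1214)^2/11 + (4.5297)^2/9
  = 0.0056 + 0.3555 + 0.4091 + 2.2798 = 3.05
Step 3: Objective decrease = 0.5 * g^T H^(-1) g = 1.525


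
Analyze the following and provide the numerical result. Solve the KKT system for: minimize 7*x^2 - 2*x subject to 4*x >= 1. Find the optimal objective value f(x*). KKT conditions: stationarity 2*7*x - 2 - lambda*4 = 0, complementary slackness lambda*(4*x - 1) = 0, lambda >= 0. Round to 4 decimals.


Step 1: Try lambda = 0 (constraint inactive).
x_unc = 2/(2*7) = 0.1429
Check: 4*0.1429 = 0.5716 < 1 -- violated!
Step 2: Constraint must be active: 4*x = 1
x* = 1/4 = 0.25
lambda = (2*7*0.25 - 2)/4 = 0.375
Step 3: Compute optimal value.
f(x*) = 7*0.25^2 - 2*0.25 = -0.0625


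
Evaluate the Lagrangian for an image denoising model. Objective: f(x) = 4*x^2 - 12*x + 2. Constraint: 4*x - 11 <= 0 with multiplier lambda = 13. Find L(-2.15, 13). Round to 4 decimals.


Step 1: Evaluate f(x).
f(-2.15) = 4*(-2.15)^2 - 12*(-2.15) + 2 = 46.29
Step 2: Evaluate g(x).
g(-2.15) = 4*-2.15 - 11 = -19.6
Step 3: Compute Lagrangian.
L = 46.29 + 13*-19.6 = -208.51


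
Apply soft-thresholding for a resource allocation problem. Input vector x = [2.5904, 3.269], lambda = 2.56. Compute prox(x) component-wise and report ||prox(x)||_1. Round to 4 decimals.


Soft-thresholding with lambda = 2.56:
prox(2.5904) = sign(2.5904)*max(|2.5904| - 2.56, 0) = 0.0304
prox(3.269) = sign(3.269)*max(|3.269| - 2.56, 0) = 0.709
prox(x) = [0.0304, 0.709]
||prox(x)||_1 = 0.0304 + 0.709 = 0.7394


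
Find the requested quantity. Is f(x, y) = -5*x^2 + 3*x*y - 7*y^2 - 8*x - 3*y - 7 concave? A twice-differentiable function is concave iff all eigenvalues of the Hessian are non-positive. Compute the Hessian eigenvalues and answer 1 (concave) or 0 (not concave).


The Hessian of f(x,y) = -5*x^2 + 3*x*y - 7*y^2 - 8*x - 3*y - 7 is:
H = [[-10, 3], [3, -14]]
Trace = -10 - 14 = -24
Determinant = -10*-14 - (3)^2 = 131
Discriminant = (-24)^2 - 4*131 = 52.0
Eigenvalues: lambda_1 = -15.6056, lambda_2 = -8.3944
The function is concave.

1


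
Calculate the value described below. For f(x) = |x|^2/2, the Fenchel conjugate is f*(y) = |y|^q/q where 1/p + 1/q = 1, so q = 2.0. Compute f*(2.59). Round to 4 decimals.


The conjugate exponent q satisfies 1/p + 1/q = 1.
p = 2, so q = 2/(2 - 1) = 2.0
|y|^q = 2.59^2.0 = 6.7081
f*(2.59) = 6.7081 / 2.0 = 3.3541


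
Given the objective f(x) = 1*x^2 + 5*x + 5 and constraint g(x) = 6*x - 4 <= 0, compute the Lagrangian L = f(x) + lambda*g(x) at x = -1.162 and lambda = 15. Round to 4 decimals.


Step 1: Evaluate f(x).
f(-1.162) = 1*(-1.162)^2 + 5*(-1.162) + 5 = 0.5402
Step 2: Evaluate g(x).
g(-1.162) = 6*-1.162 - 4 = -10.972
Step 3: Compute Lagrangian.
L = 0.5402 + 15*-10.972 = -164.0398


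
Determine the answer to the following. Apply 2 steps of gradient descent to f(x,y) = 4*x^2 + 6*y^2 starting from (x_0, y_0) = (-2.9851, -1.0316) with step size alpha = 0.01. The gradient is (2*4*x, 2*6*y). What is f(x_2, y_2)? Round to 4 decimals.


Gradient descent on f(x,y) = 4*x^2 + 6*y^2.
Starting point: (-2.9851, -1.0316), alpha = 0.01
Step 1: grad_x = 2*4*-2.9851 = -23.8808, grad_y = 2*6*-1.0316 = -12.3792
  x_1 = -2.9851 - 0.01*-23.8808 = -2.7463
  y_1 = -1.0316 - 0.01*-12.3792 = -0.9078
Step 2: grad_x = 2*4*-2.7463 = -21.9703, grad_y = 2*6*-0.9078 = -10.8937
  x_2 = -2.7463 - 0.01*-21.9703 = -2.5266
  y_2 = -0.9078 - 0.01*-10.8937 = -0.7989
f(-2.5266, -0.7989) = 4*(-2.5266)^2 + 6*(-0.7989)^2 = 29.3638


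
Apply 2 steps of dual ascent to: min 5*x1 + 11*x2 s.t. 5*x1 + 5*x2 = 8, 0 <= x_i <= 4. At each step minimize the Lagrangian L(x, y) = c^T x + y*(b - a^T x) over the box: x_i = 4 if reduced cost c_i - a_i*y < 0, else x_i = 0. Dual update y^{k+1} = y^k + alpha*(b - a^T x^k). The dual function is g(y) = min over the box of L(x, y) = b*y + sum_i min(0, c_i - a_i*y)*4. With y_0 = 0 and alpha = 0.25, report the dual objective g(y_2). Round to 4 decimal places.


Dual ascent for LP: min 5*x1 + 11*x2, 5*x1 + 5*x2 = 8, 0 <= x_i <= 4
Step 1: y^k = 0.0, reduced costs: (5.0, 11.0)
  x^k = (0.0, 0.0), subgradient = b - a^T x = 8.0
  y^{k+1} = 0.0 + 0.25*8.0 = 2.0
Step 2: y^k = 2.0, reduced costs: (-5.0, 1.0)
  x^k = (4.0, 0.0), subgradient = b - a^T x = -12.0
  y^{k+1} = 2.0 + 0.25*-12.0 = -1.0
Dual objective at y_2 = -1.0: reduced costs (10.0, 16.0), box minimizer x = (0.0, 0.0)
g(y_2) = b*y + (c1 - a1*y)*x1 + (c2 - a2*y)*x2 = 8*(-1.0) + 10.0*0.0 + 16.0*0.0 = -8.0 + 0.0 + 0.0 = -8.0


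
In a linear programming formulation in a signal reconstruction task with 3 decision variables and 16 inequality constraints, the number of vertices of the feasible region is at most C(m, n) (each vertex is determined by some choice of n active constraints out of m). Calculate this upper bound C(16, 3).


Each vertex corresponds to some choice of n active constraints out of m, so the number of vertices is at most C(m, n) = m! / (n!(m-n)!).
m = 16, n = 3
Numerator: 16 * 15 * 14
Denominator: 3! = 6
C(16, 3) = 560


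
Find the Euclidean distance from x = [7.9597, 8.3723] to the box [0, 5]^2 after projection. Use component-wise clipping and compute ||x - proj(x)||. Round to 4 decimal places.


Project each component onto [0, 5].
clip(7.9597) = 5.0, clip(8.3723) = 5.0
Projection = [5.0, 5.0]
Squared diffs: [8.7598, 11.3724]
Distance = sqrt(20.1322) = 4.4869


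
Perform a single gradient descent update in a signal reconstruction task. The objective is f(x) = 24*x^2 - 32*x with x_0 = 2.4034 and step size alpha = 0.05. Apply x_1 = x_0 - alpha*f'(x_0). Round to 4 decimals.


We compute the gradient at x_0 and apply the update.
f'(x) = 48*x - 32
f'(2.4034) = 48*2.4034 - 32 = 83.3632
x_1 = 2.4034 - 0.05*83.3632 = -1.7648


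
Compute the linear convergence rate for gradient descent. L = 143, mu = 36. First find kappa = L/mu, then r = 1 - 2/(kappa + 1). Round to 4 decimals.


Step 1: Compute the condition number.
kappa = L/mu = 143/36 = 3.9722
Step 2: Compute the convergence rate.
r = 1 - 2/(kappa + 1) = 1 - 2*mu/(L + mu) = (L - mu)/(L + mu) = 107/179 = 0.5978


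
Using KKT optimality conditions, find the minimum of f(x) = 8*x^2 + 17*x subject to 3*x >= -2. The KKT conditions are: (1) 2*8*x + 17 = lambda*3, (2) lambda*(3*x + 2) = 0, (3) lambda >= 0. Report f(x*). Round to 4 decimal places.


Step 1: Try lambda = 0 (constraint inactive).
x_unc = -17/(2*8) = -1.0625
Check: 3*-1.0625 = -3.1875 < -2 -- violated!
Step 2: Constraint must be active: 3*x = -2
x* = -2/3 = -0.6667 (rounded; the exact value -2/3 is used below)
lambda = (2*8*(-2/3) + 17)/3 = 2.1111
Step 3: Compute optimal value.
f(x*) = 8*(-2/3)^2 + 17*(-2/3) = -7.7778


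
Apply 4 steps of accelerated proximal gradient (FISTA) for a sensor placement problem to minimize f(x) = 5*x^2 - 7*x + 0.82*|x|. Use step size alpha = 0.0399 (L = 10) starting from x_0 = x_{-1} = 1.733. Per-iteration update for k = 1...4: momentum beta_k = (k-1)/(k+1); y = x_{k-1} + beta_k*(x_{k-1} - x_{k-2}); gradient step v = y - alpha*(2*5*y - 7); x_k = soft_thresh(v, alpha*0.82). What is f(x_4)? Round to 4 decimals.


FISTA on f(x) = 5*x^2 - 7*x + 0.82*|x|
L = 10, alpha = 0.0399
Iteration 1: beta = 0.0, y = 1.733 + 0.0*(1.733 - 1.733) = 1.733
  grad(y) = 10.33, v = y - alpha*grad = 1.3208
  prox(v) = soft_thresh(1.3208, 0.0327) = 1.2881
Iteration 2: beta = 0.3333, y = 1.2881 + 0.3333*(1.2881 - 1.733) = 1.1398
  grad(y) = 4.3982, v = y - alpha*grad = 0.9643
  prox(v) = soft_thresh(0.9643, 0.0327) = 0.9316
Iteration 3: beta = 0.5, y = 0.9316 + 0.5*(0.9316 - 1.2881) = 0.7534
  grad(y) = 0.5336, v = y - alpha*grad = 0.7321
  prox(v) = soft_thresh(0.7321, 0.0327) = 0.6994
Iteration 4: beta = 0.6, y = 0.6994 + 0.6*(0.6994 - 0.9316) = 0.56
  grad(y) = -1.4, v = y - alpha*grad = 0.6159
  prox(v) = soft_thresh(0.6159, 0.0327) = 0.5831
f(x_4) = 5*0.5831^2 - 7*0.5831 + 0.82*|0.5831| = -1.9035


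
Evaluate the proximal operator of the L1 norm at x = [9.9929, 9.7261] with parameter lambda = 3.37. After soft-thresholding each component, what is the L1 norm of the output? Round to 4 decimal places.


Soft-thresholding with lambda = 3.37:
prox(9.9929) = sign(9.9929)*max(|9.9929| - 3.37, 0) = 6.6229
prox(9.7261) = sign(9.7261)*max(|9.7261| - 3.37, 0) = 6.3561
prox(x) = [6.6229, 6.3561]
||prox(x)||_1 = 6.6229 + 6.3561 = 12.979


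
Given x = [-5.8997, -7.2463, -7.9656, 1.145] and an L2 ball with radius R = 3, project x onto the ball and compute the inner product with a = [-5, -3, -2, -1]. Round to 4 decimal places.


Step 1: Compute ||x|| (intermediates to 6 decimals).
||x|| = sqrt((-5.8997)^2 + (-7.2463)^2 + (-7.9656)^2 + 1.145^2) = 12.331956
Step 2: Project.
Since ||x|| > R, scale = R/||x|| = 3/12.331956 = 0.24327, proj(x) = scale * x
proj(x) = [-1.43522, -1.762807, -1.937792, 0.278544]
Step 3: Dot product.
a^T * proj(x) = -5*(-1.43522) - 3*(-1.762807) - 2*(-1.937792) - 1*0.278544 = 16.0616


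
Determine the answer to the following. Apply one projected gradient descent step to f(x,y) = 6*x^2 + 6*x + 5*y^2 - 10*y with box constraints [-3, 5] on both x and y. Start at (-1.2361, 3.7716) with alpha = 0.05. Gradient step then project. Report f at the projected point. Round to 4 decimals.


Step 1: Compute gradient at (-1.2361, 3.7716).
grad_x = 2*6*-1.2361 + 6 = -8.8332
grad_y = 2*5*3.7716 - 10 = 27.716
Step 2: Gradient step.
x_raw = -1.2361 - 0.05*-8.8332 = -0.7944
y_raw = 3.7716 - 0.05*27.716 = 2.3858
Step 3: Project onto [-3, 5].
x_proj = clip(-0.7944) = -0.7944
y_proj = clip(2.3858) = 2.3858
Step 4: Evaluate f.
f(-0.7944, 2.3858) = 3.6224


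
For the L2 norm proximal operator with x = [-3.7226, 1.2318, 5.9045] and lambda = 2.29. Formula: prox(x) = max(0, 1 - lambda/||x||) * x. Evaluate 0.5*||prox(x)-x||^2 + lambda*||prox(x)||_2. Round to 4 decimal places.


Step 1: Compute ||x||.
||x|| = 7.0879
Step 2: Compute scaling factor.
scale = max(0, 1 - 2.29/7.0879) = 0.6769
Step 3: prox(x) = [-2.5199, 0.8338, 3.9968]
||prox(x)|| = 4.7979
Step 4: Proximal objective.
0.5*||prox-x||^2 = 2.6221
lambda*||prox|| = 10.9872
Total = 13.6092


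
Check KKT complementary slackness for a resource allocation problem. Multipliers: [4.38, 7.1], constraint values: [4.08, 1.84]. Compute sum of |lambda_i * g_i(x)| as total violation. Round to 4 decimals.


KKT complementary slackness check:
lambda_1 * g_1 = 4.38 * 4.08 = 17.8704
lambda_2 * g_2 = 7.1 * 1.84 = 13.064
Total violation = 17.8704 + 13.064 = 30.9344


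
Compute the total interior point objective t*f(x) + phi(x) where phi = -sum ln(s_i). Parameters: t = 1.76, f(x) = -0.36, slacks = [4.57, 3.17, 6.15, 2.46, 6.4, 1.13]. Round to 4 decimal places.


Step 1: Compute log-barrier.
ln values: [1.5195, 1.1537, 1.8165, 0.9002, 1.8563, 0.1222]
phi = -(1.5195 + 1.1537 + 1.8165 + 0.9002 + 1.8563 + 0.1222) = -7.3684
Step 2: Compute augmented objective.
t*f(x) = 1.76*-0.36 = -0.6336
Total = -0.6336 - 7.3684 = -8.002


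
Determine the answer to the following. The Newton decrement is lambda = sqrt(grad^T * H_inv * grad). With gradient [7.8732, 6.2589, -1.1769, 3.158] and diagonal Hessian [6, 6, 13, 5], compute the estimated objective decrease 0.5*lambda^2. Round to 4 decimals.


Step 1: H is diagonal, so H^(-1) * g = [1.3122, 1.0432, -0.0905, 0.6316].
Step 2: g^T H^(-1) g = sum_i g_i^2 / H_ii
  = (7.8732)^2/6 + (6.2589)^2/6 + (-1.1769)^2/13 + (3.158)^2/5
  = 10.3312 + 6.529 + 0.1065 + 1.9946 = 18.9613
Step 3: Objective decrease = 0.5 * g^T H^(-1) g = 9.4807


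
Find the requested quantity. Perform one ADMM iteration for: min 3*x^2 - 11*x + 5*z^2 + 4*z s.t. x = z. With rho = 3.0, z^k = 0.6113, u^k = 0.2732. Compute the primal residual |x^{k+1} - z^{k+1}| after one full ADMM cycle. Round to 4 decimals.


ADMM iteration with rho = 3.0, z^k = 0.6113, u^k = 0.2732
Step 1: x-update.
Minimize 3*x^2 - 11*x + (3.0/2)*(x - 0.6113 + 0.2732)^2
FOC: (2*3 + 3.0)*x = 11 + 3.0*(0.6113 - 0.2732)
x^{k+1} = 1.3349
Step 2: z-update.
Minimize 5*z^2 + 4*z + (3.0/2)*(1.3349 - z + 0.2732)^2
FOC: (2*5 + 3.0)*z = -4 + 3.0*(1.3349 + 0.2732)
z^{k+1} = 0.0634
Step 3: u-update.
u^{k+1} = 0.2732 + 1.3349 - 0.0634 = 1.5447
Step 4: Primal residual = |1.3349 - 0.0634| = 1.2715


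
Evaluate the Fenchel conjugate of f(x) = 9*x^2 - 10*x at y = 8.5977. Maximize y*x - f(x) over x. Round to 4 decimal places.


f*(y) = sup_x {y*x - a*x^2 - b*x} = sup_x {(y-b)*x - a*x^2}
FOC: (y - b) - 2a*x = 0 => x* = (y - b)/(2a)
x* = (8.5977 + 10)/(2*9) = 1.0332
f*(8.5977) = (y-b)^2/(4a) = (8.5977 + 10)^2/(4*9)
= 345.8744/36 = 9.6076


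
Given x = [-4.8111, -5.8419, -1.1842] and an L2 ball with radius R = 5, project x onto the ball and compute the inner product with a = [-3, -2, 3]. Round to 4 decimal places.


Step 1: Compute ||x|| (intermediates to 6 decimals).
||x|| = sqrt((-4.8111)^2 + (-5.8419)^2 + (-1.1842)^2) = 7.660079
Step 2: Project.
Since ||x|| > R, scale = R/||x|| = 5/7.660079 = 0.652735, proj(x) = scale * x
proj(x) = [-3.140373, -3.813213, -0.772969]
Step 3: Dot product.
a^T * proj(x) = -3*(-3.140373) - 2*(-3.813213) + 3*(-0.772969) = 14.7286


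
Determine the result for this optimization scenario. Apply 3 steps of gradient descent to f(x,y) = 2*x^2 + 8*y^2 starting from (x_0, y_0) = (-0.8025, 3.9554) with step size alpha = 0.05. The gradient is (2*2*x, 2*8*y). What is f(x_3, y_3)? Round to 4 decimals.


Gradient descent on f(x,y) = 2*x^2 + 8*y^2.
Starting point: (-0.8025, 3.9554), alpha = 0.05
Step 1: grad_x = 2*2*-0.8025 = -3.21, grad_y = 2*8*3.9554 = 63.2864
  x_1 = -0.8025 - 0.05*-3.21 = -0.642
  y_1 = 3.9554 - 0.05*63.2864 = 0.7911
Step 2: grad_x = 2*2*-0.642 = -2.568, grad_y = 2*8*0.7911 = 12.6573
  x_2 = -0.642 - 0.05*-2.568 = -0.5136
  y_2 = 0.7911 - 0.05*12.6573 = 0.1582
Step 3: grad_x = 2*2*-0.5136 = -2.0544, grad_y = 2*8*0.1582 = 2.5315
  x_3 = -0.5136 - 0.05*-2.0544 = -0.4109
  y_3 = 0.1582 - 0.05*2.5315 = 0.0316
f(-0.4109, 0.0316) = 2*(-0.4109)^2 + 8*0.0316^2 = 0.3457


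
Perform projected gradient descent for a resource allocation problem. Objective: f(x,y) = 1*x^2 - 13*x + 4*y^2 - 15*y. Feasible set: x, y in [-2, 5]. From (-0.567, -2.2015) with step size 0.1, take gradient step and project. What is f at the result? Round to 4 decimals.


Step 1: Compute gradient at (-0.567, -2.2015).
grad_x = 2*1*-0.567 - 13 = -14.134
grad_y = 2*4*-2.2015 - 15 = -32.612
Step 2: Gradient step.
x_raw = -0.567 - 0.1*-14.134 = 0.8464
y_raw = -2.2015 - 0.1*-32.612 = 1.0597
Step 3: Project onto [-2, 5].
x_proj = clip(0.8464) = 0.8464
y_proj = clip(1.0597) = 1.0597
Step 4: Evaluate f.
f(0.8464, 1.0597) = -21.6905


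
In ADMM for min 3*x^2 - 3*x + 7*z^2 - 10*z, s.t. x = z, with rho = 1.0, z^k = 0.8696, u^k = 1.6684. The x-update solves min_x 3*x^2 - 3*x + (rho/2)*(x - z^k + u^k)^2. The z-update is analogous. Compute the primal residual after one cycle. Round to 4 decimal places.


ADMM iteration with rho = 1.0, z^k = 0.8696, u^k = 1.6684
Step 1: x-update.
Minimize 3*x^2 - 3*x + (1.0/2)*(x - 0.8696 + 1.6684)^2
FOC: (2*3 + 1.0)*x = 3 + 1.0*(0.8696 - 1.6684)
x^{k+1} = 0.3145
Step 2: z-update.
Minimize 7*z^2 - 10*z + (1.0/2)*(0.3145 - z + 1.6684)^2
FOC: (2*7 + 1.0)*z = 10 + 1.0*(0.3145 + 1.6684)
z^{k+1} = 0.7989
Step 3: u-update.
u^{k+1} = 1.6684 + 0.3145 - 0.7989 = 1.184
Step 4: Primal residual = |0.3145 - 0.7989| = 0.4844


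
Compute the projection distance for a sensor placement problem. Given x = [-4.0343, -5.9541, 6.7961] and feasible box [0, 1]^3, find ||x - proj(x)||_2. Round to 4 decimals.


Project each component onto [0, 1].
clip(-4.0343) = 0.0, clip(-5.9541) = 0.0, clip(6.7961) = 1.0
Projection = [0.0, 0.0, 1.0]
Squared diffs: [16.2756, 35.4513, 33.5948]
Distance = sqrt(85.3217) = 9.237


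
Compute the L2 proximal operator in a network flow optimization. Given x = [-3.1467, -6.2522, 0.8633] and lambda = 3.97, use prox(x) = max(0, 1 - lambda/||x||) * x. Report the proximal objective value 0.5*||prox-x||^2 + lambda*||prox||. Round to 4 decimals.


Step 1: Compute ||x||.
||x|| = 7.0524
Step 2: Compute scaling factor.
scale = max(0, 1 - 3.97/7.0524) = 0.4371
Step 3: prox(x) = [-1.3753, -2.7327, 0.3773]
||prox(x)|| = 3.0824
Step 4: Proximal objective.
0.5*||prox-x||^2 = 7.8805
lambda*||prox|| = 12.2371
Total = 20.1178


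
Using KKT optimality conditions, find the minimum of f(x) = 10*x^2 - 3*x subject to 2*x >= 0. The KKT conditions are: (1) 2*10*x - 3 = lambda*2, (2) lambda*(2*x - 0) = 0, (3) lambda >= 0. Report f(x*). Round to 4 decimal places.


Step 1: Try lambda = 0 (constraint inactive).
Stationarity: 2*10*x - 3 = 0
x* = 3/(2*10) = 0.15
Check constraint: 2*0.15 = 0.3 >= 0 -- satisfied.
Step 2: Compute optimal value.
f(x*) = 10*0.15^2 - 3*0.15 = -0.225


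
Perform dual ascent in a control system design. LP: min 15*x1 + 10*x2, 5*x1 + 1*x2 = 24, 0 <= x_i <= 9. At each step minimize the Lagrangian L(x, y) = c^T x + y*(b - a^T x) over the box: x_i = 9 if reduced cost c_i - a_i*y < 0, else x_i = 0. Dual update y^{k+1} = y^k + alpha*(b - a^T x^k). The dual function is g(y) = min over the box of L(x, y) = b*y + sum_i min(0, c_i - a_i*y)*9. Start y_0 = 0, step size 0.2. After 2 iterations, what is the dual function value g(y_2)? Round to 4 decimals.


Dual ascent for LP: min 15*x1 + 10*x2, 5*x1 + 1*x2 = 24, 0 <= x_i <= 9
Step 1: y^k = 0.0, reduced costs: (15.0, 10.0)
  x^k = (0.0, 0.0), subgradient = b - a^T x = 24.0
  y^{k+1} = 0.0 + 0.2*24.0 = 4.8
Step 2: y^k = 4.8, reduced costs: (-9.0, 5.2)
  x^k = (9.0, 0.0), subgradient = b - a^T x = -21.0
  y^{k+1} = 4.8 + 0.2*-21.0 = 0.6
Dual objective at y_2 = 0.6: reduced costs (12.0, 9.4), box minimizer x = (0.0, 0.0)
g(y_2) = b*y + (c1 - a1*y)*x1 + (c2 - a2*y)*x2 = 24*0.6 + 12.0*0.0 + 9.4*0.0 = 14.4 + 0.0 + 0.0 = 14.4


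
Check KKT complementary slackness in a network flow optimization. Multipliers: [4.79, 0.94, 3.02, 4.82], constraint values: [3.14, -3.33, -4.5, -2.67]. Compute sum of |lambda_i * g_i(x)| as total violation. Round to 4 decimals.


KKT complementary slackness check:
lambda_1 * g_1 = 4.79 * 3.14 = 15.0406
lambda_2 * g_2 = 0.94 * -3.33 = -3.1302
lambda_3 * g_3 = 3.02 * -4.5 = -13.59
lambda_4 * g_4 = 4.82 * -2.67 = -12.8694
Total violation = 15.0406 + 3.1302 + 13.59 + 12.8694 = 44.6302


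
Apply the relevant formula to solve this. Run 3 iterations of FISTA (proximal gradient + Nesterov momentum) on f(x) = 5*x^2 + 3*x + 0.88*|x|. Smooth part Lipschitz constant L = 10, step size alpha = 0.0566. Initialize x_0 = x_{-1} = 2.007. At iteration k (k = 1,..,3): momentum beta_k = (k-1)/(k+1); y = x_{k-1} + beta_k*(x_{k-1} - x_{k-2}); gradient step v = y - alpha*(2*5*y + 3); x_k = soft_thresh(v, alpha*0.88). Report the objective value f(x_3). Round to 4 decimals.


FISTA on f(x) = 5*x^2 + 3*x + 0.88*|x|
L = 10, alpha = 0.0566
Iteration 1: beta = 0.0, y = 2.007 + 0.0*(2.007 - 2.007) = 2.007
  grad(y) = 23.07, v = y - alpha*grad = 0.7012
  prox(v) = soft_thresh(0.7012, 0.0498) = 0.6514
Iteration 2: beta = 0.3333, y = 0.6514 + 0.3333*(0.6514 - 2.007) = 0.1996
  grad(y) = 4.9957, v = y - alpha*grad = -0.0832
  prox(v) = soft_thresh(-0.0832, 0.0498) = -0.0334
Iteration 3: beta = 0.5, y = -0.0334 + 0.5*(-0.0334 - 0.6514) = -0.3758
  grad(y) = -0.7578, v = y - alpha*grad = -0.3329
  prox(v) = soft_thresh(-0.3329, 0.0498) = -0.2831
f(x_3) = 5*(-0.2831)^2 + 3*(-0.2831) + 0.88*|-0.2831| = -0.1995


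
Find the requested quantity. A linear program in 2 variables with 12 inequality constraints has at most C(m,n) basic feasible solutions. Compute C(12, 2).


Each vertex corresponds to some choice of n active constraints out of m, so the number of vertices is at most C(m, n) = m! / (n!(m-n)!).
m = 12, n = 2
Numerator: 12 * 11
Denominator: 2! = 2
C(12, 2) = 66


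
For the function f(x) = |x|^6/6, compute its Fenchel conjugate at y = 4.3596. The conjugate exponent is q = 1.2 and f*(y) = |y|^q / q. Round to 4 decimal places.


The conjugate exponent q satisfies 1/p + 1/q = 1.
p = 6, so q = 6/(6 - 1) = 1.2
|y|^q = 4.3596^1.2 = 5.8524
f*(4.3596) = 5.8524 / 1.2 = 4.877


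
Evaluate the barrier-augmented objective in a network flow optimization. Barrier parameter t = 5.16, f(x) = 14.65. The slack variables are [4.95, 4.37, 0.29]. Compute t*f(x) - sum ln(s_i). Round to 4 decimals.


Step 1: Compute log-barrier.
ln values: [1.5994, 1.4748, -1.2379]
phi = -(1.5994 + 1.4748 - 1.2379) = -1.8363
Step 2: Compute augmented objective.
t*f(x) = 5.16*14.65 = 75.594
Total = 75.594 - 1.8363 = 73.7577


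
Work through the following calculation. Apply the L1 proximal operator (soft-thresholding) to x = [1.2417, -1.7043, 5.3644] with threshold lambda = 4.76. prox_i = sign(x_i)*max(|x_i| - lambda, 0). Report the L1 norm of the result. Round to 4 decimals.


Soft-thresholding with lambda = 4.76:
prox(1.2417) = sign(1.2417)*max(|1.2417| - 4.76, 0) = 0.0
prox(-1.7043) = sign(-1.7043)*max(|-1.7043| - 4.76, 0) = 0.0
prox(5.3644) = sign(5.3644)*max(|5.3644| - 4.76, 0) = 0.6044
prox(x) = [0.0, 0.0, 0.6044]
||prox(x)||_1 = 0.0 + 0.0 + 0.6044 = 0.6044


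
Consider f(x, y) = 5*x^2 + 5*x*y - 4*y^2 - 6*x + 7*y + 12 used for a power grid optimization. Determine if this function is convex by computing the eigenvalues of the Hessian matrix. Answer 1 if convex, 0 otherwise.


The Hessian of f(x,y) = 5*x^2 + 5*x*y - 4*y^2 - 6*x + 7*y + 12 is:
H = [[10, 5], [5, -8]]
Trace = 10 - 8 = 2
Determinant = 10*-8 - (5)^2 = -105
Discriminant = (2)^2 - 4*-105 = 424.0
Eigenvalues: lambda_1 = -9.2956, lambda_2 = 11.2956
The function is not convex.

0


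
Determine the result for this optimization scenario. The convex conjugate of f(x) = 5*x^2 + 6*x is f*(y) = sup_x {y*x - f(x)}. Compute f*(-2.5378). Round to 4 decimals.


f*(y) = sup_x {y*x - a*x^2 - b*x} = sup_x {(y-b)*x - a*x^2}
FOC: (y - b) - 2a*x = 0 => x* = (y - b)/(2a)
x* = (-2.5378 - 6)/(2*5) = -0.8538
f*(-2.5378) = (y-b)^2/(4a) = (-2.5378 - 6)^2/(4*5)
= 72.894/20 = 3.6447


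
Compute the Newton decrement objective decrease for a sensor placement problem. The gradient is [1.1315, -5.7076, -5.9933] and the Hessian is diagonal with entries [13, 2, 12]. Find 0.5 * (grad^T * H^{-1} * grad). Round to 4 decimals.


Step 1: H is diagonal, so H^(-1) * g = [0.087, -2.8538, -0.4994].
Step 2: g^T H^(-1) g = sum_i g_i^2 / H_ii
  = (1.1315)^2/13 + (-5.7076)^2/2 + (-5.9933)^2/12
  = 0.0985 + 16.2883 + 2.9933 = 19.3801
Step 3: Objective decrease = 0.5 * g^T H^(-1) g = 9.6901


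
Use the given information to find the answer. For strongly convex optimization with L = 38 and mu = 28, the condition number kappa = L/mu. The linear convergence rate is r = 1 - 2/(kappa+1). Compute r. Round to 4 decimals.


Step 1: Compute the condition number.
kappa = L/mu = 38/28 = 1.3571
Step 2: Compute the convergence rate.
r = 1 - 2/(kappa + 1) = 1 - 2*mu/(L + mu) = (L - mu)/(L + mu) = 10/66 = 0.1515


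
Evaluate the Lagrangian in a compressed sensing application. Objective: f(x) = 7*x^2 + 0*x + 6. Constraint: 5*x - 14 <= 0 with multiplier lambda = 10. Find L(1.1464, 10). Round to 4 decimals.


Step 1: Evaluate f(x).
f(1.1464) = 7*1.1464^2 + 0*1.1464 + 6 = 15.1996
Step 2: Evaluate g(x).
g(1.1464) = 5*1.1464 - 14 = -8.268
Step 3: Compute Lagrangian.
L = 15.1996 + 10*-8.268 = -67.4804


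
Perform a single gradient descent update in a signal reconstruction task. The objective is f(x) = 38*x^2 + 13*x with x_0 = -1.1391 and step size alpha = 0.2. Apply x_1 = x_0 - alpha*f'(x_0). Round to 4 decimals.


We compute the gradient at x_0 and apply the update.
f'(x) = 76*x + 13
f'(-1.1391) = 76*-1.1391 + 13 = -73.5716
x_1 = -1.1391 - 0.2*-73.5716 = 13.5752


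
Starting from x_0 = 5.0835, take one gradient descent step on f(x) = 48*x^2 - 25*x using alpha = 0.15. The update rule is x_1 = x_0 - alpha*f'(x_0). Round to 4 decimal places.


We compute the gradient at x_0 and apply the update.
f'(x) = 96*x - 25
f'(5.0835) = 96*5.0835 - 25 = 463.016
x_1 = 5.0835 - 0.15*463.016 = -64.3689


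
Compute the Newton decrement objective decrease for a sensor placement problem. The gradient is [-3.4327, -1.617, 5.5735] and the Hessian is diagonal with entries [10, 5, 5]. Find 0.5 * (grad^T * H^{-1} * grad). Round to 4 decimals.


Step 1: H is diagonal, so H^(-1) * g = [-0.3433, -0.3234, 1.1147].
Step 2: g^T H^(-1) g = sum_i g_i^2 / H_ii
  = (-3.4327)^2/10 + (-1.617)^2/5 + (5.5735)^2/5
  = 1.1783 + 0.5229 + 6.2128 = 7.9141
Step 3: Objective decrease = 0.5 * g^T H^(-1) g = 3.957


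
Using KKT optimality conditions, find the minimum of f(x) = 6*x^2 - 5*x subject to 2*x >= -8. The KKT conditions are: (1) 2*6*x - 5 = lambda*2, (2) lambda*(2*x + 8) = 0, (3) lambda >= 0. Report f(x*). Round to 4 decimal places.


Step 1: Try lambda = 0 (constraint inactive).
Stationarity: 2*6*x - 5 = 0
x* = 5/(2*6) = 5/12 = 0.4167 (rounded; the exact value 5/12 is used below)
Check constraint: 2*0.4167 = 0.8334 >= -8 -- satisfied.
Step 2: Compute optimal value.
f(x*) = 6*(5/12)^2 - 5*(5/12) = -1.0417


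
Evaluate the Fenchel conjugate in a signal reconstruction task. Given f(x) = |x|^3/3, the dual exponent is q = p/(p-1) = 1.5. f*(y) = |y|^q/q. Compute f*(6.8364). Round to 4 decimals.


The conjugate exponent q satisfies 1/p + 1/q = 1.
p = 3, so q = 3/(3 - 1) = 1.5
|y|^q = 6.8364^1.5 = 17.8748
f*(6.8364) = 17.8748 / 1.5 = 11.9165


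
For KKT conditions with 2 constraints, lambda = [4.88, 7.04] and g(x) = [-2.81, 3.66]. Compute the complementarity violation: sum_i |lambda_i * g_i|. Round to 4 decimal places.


KKT complementary slackness check:
lambda_1 * g_1 = 4.88 * -2.81 = -13.7128
lambda_2 * g_2 = 7.04 * 3.66 = 25.7664
Total violation = 13.7128 + 25.7664 = 39.4792


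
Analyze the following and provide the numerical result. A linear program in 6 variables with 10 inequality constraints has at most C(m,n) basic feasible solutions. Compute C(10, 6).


Each vertex corresponds to some choice of n active constraints out of m, so the number of vertices is at most C(m, n) = m! / (n!(m-n)!).
m = 10, n = 6
Numerator: 10 * 9 * 8 * 7 * 6 * 5
Denominator: 6! = 720
C(10, 6) = 210


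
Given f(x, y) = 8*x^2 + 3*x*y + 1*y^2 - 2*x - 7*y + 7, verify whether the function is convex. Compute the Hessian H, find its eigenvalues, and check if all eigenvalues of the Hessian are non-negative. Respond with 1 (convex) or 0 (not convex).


The Hessian of f(x,y) = 8*x^2 + 3*x*y + 1*y^2 - 2*x - 7*y + 7 is:
H = [[16, 3], [3, 2]]
Trace = 16 + 2 = 18
Determinant = 16*2 - (3)^2 = 23
Discriminant = (18)^2 - 4*23 = 232.0
Eigenvalues: lambda_1 = 1.3842, lambda_2 = 16.6158
The function is convex.

1


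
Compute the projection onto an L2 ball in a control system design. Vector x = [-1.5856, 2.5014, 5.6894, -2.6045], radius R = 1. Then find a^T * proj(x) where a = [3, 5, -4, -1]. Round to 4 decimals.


Step 1: Compute ||x|| (intermediates to 6 decimals).
||x|| = sqrt((-1.5856)^2 + 2.5014^2 + 5.6894^2 + (-2.6045)^2) = 6.922703
Step 2: Project.
Since ||x|| > R, scale = R/||x|| = 1/6.922703 = 0.144452, proj(x) = scale * x
proj(x) = [-0.229043, 0.361332, 0.821845, -0.376225]
Step 3: Dot product.
a^T * proj(x) = 3*(-0.229043) + 5*0.361332 - 4*0.821845 - 1*(-0.376225) = -1.7916


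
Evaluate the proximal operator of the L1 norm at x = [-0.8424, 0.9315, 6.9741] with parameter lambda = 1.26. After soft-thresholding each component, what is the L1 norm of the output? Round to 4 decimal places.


Soft-thresholding with lambda = 1.26:
prox(-0.8424) = sign(-0.8424)*max(|-0.8424| - 1.26, 0) = 0.0
prox(0.9315) = sign(0.9315)*max(|0.9315| - 1.26, 0) = 0.0
prox(6.9741) = sign(6.9741)*max(|6.9741| - 1.26, 0) = 5.7141
prox(x) = [0.0, 0.0, 5.7141]
||prox(x)||_1 = 0.0 + 0.0 + 5.7141 = 5.7141


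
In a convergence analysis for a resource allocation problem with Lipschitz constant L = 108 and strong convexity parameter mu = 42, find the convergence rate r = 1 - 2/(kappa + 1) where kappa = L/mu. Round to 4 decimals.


Step 1: Compute the condition number.
kappa = L/mu = 108/42 = 2.5714
Step 2: Compute the convergence rate.
r = 1 - 2/(kappa + 1) = 1 - 2*mu/(L + mu) = (L - mu)/(L + mu) = 66/150 = 0.44


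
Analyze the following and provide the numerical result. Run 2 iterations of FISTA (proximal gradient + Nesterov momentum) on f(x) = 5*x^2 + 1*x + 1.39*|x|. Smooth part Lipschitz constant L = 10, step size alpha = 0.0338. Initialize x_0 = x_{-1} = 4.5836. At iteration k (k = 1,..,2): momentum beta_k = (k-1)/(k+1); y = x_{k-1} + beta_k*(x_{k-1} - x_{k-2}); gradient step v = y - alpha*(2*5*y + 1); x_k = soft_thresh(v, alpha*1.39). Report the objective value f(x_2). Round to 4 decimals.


FISTA on f(x) = 5*x^2 + 1*x + 1.39*|x|
L = 10, alpha = 0.0338
Iteration 1: beta = 0.0, y = 4.5836 + 0.0*(4.5836 - 4.5836) = 4.5836
  grad(y) = 46.836, v = y - alpha*grad = 3.0005
  prox(v) = soft_thresh(3.0005, 0.047) = 2.9536
Iteration 2: beta = 0.3333, y = 2.9536 + 0.3333*(2.9536 - 4.5836) = 2.4102
  grad(y) = 25.1021, v = y - alpha*grad = 1.5618
  prox(v) = soft_thresh(1.5618, 0.047) = 1.5148
f(x_2) = 5*1.5148^2 + 1*1.5148 + 1.39*|1.5148| = 15.0931


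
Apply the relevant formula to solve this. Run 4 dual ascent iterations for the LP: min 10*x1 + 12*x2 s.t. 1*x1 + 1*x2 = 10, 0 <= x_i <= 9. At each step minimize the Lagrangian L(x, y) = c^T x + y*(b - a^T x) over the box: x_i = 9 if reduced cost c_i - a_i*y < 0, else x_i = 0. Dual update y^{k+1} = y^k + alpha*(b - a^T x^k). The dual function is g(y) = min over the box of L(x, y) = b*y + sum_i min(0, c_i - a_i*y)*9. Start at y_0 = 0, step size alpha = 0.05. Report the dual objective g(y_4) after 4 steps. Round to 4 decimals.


Dual ascent for LP: min 10*x1 + 12*x2, 1*x1 + 1*x2 = 10, 0 <= x_i <= 9
Step 1: y^k = 0.0, reduced costs: (10.0, 12.0)
  x^k = (0.0, 0.0), subgradient = b - a^T x = 10.0
  y^{k+1} = 0.0 + 0.05*10.0 = 0.5
Step 2: y^k = 0.5, reduced costs: (9.5, 11.5)
  x^k = (0.0, 0.0), subgradient = b - a^T x = 10.0
  y^{k+1} = 0.5 + 0.05*10.0 = 1.0
Step 3: y^k = 1.0, reduced costs: (9.0, 11.0)
  x^k = (0.0, 0.0), subgradient = b - a^T x = 10.0
  y^{k+1} = 1.0 + 0.05*10.0 = 1.5
Step 4: y^k = 1.5, reduced costs: (8.5, 10.5)
  x^k = (0.0, 0.0), subgradient = b - a^T x = 10.0
  y^{k+1} = 1.5 + 0.05*10.0 = 2.0
Dual objective at y_4 = 2.0: reduced costs (8.0, 10.0), box minimizer x = (0.0, 0.0)
g(y_4) = b*y + (c1 - a1*y)*x1 + (c2 - a2*y)*x2 = 10*2.0 + 8.0*0.0 + 10.0*0.0 = 20.0 + 0.0 + 0.0 = 20.0


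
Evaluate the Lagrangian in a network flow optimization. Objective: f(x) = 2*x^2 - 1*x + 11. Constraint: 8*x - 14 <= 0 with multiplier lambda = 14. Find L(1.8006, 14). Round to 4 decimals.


Step 1: Evaluate f(x).
f(1.8006) = 2*1.8006^2 - 1*1.8006 + 11 = 15.6837
Step 2: Evaluate g(x).
g(1.8006) = 8*1.8006 - 14 = 0.4048
Step 3: Compute Lagrangian.
L = 15.6837 + 14*0.4048 = 21.3509


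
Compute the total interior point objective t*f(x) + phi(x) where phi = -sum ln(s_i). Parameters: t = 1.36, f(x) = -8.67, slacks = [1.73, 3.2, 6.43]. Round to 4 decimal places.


Step 1: Compute log-barrier.
ln values: [0.5481, 1.1632, 1.861]
phi = -(0.5481 + 1.1632 + 1.861) = -3.5722
Step 2: Compute augmented objective.
t*f(x) = 1.36*-8.67 = -11.7912
Total = -11.7912 - 3.5722 = -15.3634
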